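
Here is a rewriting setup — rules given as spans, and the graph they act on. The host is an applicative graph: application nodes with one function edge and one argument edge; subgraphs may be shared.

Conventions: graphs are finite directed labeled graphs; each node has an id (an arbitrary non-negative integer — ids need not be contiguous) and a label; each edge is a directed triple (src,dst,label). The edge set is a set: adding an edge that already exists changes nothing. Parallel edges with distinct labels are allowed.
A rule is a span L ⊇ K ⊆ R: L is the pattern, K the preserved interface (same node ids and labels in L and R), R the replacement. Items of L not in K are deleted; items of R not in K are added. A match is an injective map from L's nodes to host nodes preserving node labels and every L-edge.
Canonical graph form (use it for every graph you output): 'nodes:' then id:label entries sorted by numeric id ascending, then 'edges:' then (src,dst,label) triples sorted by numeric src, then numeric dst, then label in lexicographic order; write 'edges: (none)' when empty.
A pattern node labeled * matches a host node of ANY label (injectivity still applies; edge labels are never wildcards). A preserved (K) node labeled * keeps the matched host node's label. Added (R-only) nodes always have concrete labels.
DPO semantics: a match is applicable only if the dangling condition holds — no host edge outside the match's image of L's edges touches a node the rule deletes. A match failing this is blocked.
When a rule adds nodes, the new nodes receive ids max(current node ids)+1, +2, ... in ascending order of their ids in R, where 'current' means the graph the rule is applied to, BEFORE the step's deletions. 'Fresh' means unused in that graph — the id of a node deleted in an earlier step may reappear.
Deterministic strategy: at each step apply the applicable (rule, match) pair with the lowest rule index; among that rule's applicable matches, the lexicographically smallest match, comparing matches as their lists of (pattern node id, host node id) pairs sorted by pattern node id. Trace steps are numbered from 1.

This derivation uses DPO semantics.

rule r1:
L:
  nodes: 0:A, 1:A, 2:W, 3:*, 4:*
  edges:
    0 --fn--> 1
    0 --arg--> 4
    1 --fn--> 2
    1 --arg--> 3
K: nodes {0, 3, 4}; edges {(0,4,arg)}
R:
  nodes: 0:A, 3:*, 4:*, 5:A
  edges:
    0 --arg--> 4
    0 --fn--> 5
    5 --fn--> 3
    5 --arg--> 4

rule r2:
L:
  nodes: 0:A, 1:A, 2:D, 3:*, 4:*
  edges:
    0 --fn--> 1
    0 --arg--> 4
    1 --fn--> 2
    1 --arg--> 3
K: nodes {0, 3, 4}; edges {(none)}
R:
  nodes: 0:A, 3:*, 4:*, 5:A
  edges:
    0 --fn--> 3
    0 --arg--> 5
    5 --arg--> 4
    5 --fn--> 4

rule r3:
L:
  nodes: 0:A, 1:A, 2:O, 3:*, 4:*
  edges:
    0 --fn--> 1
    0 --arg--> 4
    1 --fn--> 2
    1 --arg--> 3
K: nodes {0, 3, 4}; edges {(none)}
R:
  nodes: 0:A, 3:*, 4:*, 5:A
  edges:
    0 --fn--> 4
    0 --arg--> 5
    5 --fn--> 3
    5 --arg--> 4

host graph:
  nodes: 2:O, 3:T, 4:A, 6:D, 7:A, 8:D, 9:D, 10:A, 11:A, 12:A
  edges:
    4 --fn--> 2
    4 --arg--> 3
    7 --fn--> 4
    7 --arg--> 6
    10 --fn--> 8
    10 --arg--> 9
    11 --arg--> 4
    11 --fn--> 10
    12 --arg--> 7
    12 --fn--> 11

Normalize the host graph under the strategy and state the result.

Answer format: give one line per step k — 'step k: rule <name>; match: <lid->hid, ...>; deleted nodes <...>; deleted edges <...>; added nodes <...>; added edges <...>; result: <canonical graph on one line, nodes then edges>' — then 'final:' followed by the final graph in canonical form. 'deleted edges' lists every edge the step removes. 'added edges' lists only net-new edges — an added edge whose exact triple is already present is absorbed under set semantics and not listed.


step 1: rule r2; match: 0->11, 1->10, 2->8, 3->9, 4->4; deleted nodes 8, 10; deleted edges (10,8,fn); (10,9,arg); (11,4,arg); (11,10,fn); added nodes 13; added edges (11,9,fn); (11,13,arg); (13,4,arg); (13,4,fn); result: nodes: 2:O, 3:T, 4:A, 6:D, 7:A, 9:D, 11:A, 12:A, 13:A edges: (4,2,fn); (4,3,arg); (7,4,fn); (7,6,arg); (11,9,fn); (11,13,arg); (12,7,arg); (12,11,fn); (13,4,arg); (13,4,fn)
step 2: rule r2; match: 0->12, 1->11, 2->9, 3->13, 4->7; deleted nodes 9, 11; deleted edges (11,9,fn); (11,13,arg); (12,7,arg); (12,11,fn); added nodes 14; added edges (12,13,fn); (12,14,arg); (14,7,arg); (14,7,fn); result: nodes: 2:O, 3:T, 4:A, 6:D, 7:A, 12:A, 13:A, 14:A edges: (4,2,fn); (4,3,arg); (7,4,fn); (7,6,arg); (12,13,fn); (12,14,arg); (13,4,arg); (13,4,fn); (14,7,arg); (14,7,fn)
final:
nodes: 2:O, 3:T, 4:A, 6:D, 7:A, 12:A, 13:A, 14:A
edges: (4,2,fn); (4,3,arg); (7,4,fn); (7,6,arg); (12,13,fn); (12,14,arg); (13,4,arg); (13,4,fn); (14,7,arg); (14,7,fn)


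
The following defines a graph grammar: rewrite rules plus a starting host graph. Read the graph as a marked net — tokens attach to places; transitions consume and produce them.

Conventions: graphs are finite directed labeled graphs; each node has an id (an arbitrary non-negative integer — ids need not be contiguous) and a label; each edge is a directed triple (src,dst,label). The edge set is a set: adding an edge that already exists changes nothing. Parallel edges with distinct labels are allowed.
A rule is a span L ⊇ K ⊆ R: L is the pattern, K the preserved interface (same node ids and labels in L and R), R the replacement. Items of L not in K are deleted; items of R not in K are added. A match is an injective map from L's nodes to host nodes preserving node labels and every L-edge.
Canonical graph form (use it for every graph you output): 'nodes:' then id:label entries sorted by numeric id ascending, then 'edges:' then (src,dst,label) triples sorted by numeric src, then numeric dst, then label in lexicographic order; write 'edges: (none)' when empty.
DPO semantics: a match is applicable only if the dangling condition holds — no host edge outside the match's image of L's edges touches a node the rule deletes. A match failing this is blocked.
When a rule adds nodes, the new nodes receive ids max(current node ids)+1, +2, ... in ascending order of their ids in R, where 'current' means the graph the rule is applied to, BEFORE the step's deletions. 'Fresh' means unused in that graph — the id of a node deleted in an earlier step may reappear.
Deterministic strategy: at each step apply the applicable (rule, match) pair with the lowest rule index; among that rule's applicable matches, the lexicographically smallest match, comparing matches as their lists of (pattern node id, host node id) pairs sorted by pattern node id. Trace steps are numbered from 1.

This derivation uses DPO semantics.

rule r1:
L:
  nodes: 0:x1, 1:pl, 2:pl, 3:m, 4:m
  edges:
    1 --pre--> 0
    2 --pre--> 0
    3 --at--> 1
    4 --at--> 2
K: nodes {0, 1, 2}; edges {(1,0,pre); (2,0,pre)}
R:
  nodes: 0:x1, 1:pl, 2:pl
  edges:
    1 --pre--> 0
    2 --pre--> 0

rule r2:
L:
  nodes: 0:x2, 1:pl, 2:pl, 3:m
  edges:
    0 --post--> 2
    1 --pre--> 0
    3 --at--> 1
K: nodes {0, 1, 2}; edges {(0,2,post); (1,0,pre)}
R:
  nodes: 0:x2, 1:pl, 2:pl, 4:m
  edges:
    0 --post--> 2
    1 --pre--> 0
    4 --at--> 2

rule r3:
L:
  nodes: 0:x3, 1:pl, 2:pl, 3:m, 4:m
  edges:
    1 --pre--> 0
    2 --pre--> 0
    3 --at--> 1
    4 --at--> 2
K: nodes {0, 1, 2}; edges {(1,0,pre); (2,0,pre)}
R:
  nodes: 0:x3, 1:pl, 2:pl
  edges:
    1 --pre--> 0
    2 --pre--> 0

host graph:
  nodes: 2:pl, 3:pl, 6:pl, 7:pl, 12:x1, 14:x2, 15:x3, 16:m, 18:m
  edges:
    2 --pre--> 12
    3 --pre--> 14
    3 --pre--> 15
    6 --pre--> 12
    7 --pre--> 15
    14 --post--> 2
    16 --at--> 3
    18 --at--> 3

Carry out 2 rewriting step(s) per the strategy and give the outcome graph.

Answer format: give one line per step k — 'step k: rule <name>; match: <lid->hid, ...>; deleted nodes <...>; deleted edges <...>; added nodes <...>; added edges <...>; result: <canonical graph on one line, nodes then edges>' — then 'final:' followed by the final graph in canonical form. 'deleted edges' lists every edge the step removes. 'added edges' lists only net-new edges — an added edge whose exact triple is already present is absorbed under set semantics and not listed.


step 1: rule r2; match: 0->14, 1->3, 2->2, 3->16; deleted nodes 16; deleted edges (16,3,at); added nodes 19; added edges (19,2,at); result: nodes: 2:pl, 3:pl, 6:pl, 7:pl, 12:x1, 14:x2, 15:x3, 18:m, 19:m edges: (2,12,pre); (3,14,pre); (3,15,pre); (6,12,pre); (7,15,pre); (14,2,post); (18,3,at); (19,2,at)
step 2: rule r2; match: 0->14, 1->3, 2->2, 3->18; deleted nodes 18; deleted edges (18,3,at); added nodes 20; added edges (20,2,at); result: nodes: 2:pl, 3:pl, 6:pl, 7:pl, 12:x1, 14:x2, 15:x3, 19:m, 20:m edges: (2,12,pre); (3,14,pre); (3,15,pre); (6,12,pre); (7,15,pre); (14,2,post); (19,2,at); (20,2,at)
final:
nodes: 2:pl, 3:pl, 6:pl, 7:pl, 12:x1, 14:x2, 15:x3, 19:m, 20:m
edges: (2,12,pre); (3,14,pre); (3,15,pre); (6,12,pre); (7,15,pre); (14,2,post); (19,2,at); (20,2,at)


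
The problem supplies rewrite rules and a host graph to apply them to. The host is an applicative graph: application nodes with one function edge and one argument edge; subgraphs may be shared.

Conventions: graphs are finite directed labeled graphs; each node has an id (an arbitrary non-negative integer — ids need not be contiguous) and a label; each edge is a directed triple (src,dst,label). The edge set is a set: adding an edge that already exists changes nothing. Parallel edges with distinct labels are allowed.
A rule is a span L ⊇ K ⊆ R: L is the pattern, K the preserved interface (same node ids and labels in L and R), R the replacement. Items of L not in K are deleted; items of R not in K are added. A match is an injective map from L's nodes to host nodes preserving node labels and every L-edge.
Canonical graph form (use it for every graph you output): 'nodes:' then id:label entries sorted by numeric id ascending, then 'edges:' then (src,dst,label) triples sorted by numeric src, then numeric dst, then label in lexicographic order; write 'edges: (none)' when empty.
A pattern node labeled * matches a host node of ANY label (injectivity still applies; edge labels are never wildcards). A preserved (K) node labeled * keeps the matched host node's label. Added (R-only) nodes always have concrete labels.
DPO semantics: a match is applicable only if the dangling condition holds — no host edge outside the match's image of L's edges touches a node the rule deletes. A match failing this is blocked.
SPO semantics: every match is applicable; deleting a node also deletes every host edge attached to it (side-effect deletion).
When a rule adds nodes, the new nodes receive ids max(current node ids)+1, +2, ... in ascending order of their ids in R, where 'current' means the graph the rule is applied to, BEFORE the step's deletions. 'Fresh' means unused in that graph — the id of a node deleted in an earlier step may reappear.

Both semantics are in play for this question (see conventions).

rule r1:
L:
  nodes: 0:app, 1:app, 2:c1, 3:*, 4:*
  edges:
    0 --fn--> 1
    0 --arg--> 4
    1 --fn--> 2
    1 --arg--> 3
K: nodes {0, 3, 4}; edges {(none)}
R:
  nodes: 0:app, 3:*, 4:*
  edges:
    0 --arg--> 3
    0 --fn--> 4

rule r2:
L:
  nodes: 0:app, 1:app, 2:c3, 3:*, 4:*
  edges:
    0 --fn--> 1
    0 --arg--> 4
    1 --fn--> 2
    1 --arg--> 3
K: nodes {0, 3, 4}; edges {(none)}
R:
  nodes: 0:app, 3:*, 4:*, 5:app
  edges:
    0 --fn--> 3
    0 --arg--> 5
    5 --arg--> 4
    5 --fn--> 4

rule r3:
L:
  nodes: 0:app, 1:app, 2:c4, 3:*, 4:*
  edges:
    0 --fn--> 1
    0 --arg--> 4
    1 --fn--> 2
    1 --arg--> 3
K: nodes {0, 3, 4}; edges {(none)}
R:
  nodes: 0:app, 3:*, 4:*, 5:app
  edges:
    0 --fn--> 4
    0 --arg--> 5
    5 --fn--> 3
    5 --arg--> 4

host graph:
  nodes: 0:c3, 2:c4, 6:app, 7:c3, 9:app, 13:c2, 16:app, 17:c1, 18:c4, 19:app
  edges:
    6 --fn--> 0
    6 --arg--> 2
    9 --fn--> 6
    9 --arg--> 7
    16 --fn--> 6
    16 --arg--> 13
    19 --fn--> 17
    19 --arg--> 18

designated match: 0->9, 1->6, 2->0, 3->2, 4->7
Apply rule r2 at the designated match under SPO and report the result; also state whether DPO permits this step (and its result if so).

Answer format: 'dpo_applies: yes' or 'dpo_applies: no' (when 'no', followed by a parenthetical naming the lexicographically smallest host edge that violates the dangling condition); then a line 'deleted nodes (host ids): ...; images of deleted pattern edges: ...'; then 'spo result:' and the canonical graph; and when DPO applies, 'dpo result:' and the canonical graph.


dpo_applies: no
(the rule deletes node 6, which keeps host edge (16,6,fn) outside the match image — the dangling condition fails, DPO blocks; SPO proceeds and side-deletes such edges)
deleted nodes (host ids): 0, 6; images of deleted pattern edges: (6,0,fn); (6,2,arg); (9,6,fn); (9,7,arg)
spo result:
nodes: 2:c4, 7:c3, 9:app, 13:c2, 16:app, 17:c1, 18:c4, 19:app, 20:app
edges: (9,2,fn); (9,20,arg); (16,13,arg); (19,17,fn); (19,18,arg); (20,7,arg); (20,7,fn)


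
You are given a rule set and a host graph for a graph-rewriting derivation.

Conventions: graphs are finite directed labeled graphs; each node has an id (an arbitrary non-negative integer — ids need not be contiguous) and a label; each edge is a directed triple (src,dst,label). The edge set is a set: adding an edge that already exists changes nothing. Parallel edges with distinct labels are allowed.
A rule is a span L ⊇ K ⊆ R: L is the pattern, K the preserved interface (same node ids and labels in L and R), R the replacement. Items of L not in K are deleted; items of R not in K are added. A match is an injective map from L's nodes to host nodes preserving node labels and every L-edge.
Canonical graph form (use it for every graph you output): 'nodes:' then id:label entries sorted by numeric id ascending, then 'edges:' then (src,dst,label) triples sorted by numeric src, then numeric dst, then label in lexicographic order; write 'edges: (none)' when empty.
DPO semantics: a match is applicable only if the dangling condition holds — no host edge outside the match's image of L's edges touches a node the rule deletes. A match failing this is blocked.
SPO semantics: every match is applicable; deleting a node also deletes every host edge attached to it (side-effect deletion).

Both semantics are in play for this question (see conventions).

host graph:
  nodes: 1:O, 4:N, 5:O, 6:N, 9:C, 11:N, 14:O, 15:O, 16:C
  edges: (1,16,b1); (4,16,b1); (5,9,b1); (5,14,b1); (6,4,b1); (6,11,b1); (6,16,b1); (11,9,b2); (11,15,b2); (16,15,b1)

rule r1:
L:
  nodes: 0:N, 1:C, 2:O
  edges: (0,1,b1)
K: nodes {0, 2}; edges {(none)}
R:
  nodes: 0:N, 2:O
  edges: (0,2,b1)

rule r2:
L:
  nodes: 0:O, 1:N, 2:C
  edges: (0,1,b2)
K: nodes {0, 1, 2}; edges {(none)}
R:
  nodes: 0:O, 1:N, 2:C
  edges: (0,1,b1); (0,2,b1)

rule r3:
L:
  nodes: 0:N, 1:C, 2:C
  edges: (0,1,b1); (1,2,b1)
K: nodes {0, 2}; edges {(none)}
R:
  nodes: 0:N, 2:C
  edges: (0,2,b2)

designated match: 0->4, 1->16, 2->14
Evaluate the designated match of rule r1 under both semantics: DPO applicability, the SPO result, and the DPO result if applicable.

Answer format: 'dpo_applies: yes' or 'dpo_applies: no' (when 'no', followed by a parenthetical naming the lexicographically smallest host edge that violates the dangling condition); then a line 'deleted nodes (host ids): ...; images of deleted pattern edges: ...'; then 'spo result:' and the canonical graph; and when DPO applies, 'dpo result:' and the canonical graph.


dpo_applies: no
(the rule deletes node 16, which keeps host edge (1,16,b1) outside the match image — the dangling condition fails, DPO blocks; SPO proceeds and side-deletes such edges)
deleted nodes (host ids): 16; images of deleted pattern edges: (4,16,b1)
spo result:
nodes: 1:O, 4:N, 5:O, 6:N, 9:C, 11:N, 14:O, 15:O
edges: (4,14,b1); (5,9,b1); (5,14,b1); (6,4,b1); (6,11,b1); (11,9,b2); (11,15,b2)


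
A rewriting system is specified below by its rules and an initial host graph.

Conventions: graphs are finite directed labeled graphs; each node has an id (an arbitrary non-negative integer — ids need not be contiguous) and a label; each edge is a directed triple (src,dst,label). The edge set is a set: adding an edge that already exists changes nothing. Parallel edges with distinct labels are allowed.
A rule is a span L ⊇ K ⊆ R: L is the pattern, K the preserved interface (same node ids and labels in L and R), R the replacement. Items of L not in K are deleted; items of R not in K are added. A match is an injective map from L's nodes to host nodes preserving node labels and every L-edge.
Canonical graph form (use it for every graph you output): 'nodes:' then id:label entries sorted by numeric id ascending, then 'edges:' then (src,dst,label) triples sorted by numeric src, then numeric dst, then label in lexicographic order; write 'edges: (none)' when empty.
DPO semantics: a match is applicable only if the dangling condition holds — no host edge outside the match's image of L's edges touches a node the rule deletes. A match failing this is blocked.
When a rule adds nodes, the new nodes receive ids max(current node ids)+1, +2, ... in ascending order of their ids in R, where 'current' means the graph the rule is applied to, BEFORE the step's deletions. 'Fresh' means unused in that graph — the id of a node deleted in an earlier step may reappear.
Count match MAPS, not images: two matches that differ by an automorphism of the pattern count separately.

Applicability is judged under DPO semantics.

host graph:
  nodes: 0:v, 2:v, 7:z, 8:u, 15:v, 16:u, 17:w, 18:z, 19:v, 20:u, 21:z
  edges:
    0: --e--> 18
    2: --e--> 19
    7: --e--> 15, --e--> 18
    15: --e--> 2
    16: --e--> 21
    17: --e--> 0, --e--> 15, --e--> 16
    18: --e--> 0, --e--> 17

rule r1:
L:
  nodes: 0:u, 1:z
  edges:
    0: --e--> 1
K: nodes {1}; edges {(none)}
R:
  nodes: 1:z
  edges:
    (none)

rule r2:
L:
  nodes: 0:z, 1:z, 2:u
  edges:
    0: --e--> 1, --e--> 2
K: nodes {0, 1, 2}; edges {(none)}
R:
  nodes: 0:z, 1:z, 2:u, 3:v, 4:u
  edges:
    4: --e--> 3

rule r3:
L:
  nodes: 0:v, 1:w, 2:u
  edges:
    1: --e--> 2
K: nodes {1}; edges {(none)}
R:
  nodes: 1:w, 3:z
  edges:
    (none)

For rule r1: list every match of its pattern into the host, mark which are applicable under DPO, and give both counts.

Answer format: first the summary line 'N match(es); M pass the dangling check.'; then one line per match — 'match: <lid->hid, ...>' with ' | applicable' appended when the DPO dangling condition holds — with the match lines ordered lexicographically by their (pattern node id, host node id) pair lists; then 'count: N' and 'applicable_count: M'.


1 match(es); 0 pass the dangling check.
match: 0->16, 1->21
count: 1
applicable_count: 0


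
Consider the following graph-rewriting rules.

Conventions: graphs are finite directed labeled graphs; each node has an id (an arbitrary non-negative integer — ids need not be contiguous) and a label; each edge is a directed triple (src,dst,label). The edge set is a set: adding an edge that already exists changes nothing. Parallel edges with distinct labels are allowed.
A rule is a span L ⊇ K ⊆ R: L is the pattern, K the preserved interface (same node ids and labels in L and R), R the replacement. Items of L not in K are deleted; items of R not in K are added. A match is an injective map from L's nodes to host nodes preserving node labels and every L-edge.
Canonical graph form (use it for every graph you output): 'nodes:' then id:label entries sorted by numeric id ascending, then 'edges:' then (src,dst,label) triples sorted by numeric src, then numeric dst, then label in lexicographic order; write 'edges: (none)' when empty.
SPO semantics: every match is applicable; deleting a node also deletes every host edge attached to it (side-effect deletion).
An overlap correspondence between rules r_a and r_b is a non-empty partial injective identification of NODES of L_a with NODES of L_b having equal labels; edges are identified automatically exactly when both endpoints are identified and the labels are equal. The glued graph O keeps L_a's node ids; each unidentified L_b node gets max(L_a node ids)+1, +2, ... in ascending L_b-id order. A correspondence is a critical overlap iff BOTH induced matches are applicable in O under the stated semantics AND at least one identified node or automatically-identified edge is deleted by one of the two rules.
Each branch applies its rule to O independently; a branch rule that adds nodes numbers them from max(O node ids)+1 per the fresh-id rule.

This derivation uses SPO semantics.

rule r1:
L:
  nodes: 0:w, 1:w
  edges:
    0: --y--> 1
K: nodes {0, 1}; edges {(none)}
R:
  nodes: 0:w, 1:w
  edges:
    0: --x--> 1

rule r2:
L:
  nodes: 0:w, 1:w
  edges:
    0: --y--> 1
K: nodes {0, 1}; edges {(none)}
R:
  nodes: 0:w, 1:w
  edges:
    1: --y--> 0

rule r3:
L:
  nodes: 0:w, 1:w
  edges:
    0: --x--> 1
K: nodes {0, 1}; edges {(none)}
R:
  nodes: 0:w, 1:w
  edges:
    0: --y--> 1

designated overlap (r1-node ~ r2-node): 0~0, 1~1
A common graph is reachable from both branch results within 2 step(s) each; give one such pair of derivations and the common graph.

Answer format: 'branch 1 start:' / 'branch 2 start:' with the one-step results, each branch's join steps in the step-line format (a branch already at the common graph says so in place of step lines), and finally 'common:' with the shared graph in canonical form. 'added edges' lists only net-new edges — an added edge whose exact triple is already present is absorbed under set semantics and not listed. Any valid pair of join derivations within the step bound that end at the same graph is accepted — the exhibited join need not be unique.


branch 1 start:
nodes: 0:w, 1:w
edges: (0,1,x)
branch 2 start:
nodes: 0:w, 1:w
edges: (1,0,y)
branch 1 step 1: rule r3; match: 0->0, 1->1; deleted nodes (none); deleted edges (0,1,x); added nodes (none); added edges (0,1,y); result: nodes: 0:w, 1:w edges: (0,1,y)
branch 2 step 1: rule r2; match: 0->1, 1->0; deleted nodes (none); deleted edges (1,0,y); added nodes (none); added edges (0,1,y); result: nodes: 0:w, 1:w edges: (0,1,y)
common:
nodes: 0:w, 1:w
edges: (0,1,y)


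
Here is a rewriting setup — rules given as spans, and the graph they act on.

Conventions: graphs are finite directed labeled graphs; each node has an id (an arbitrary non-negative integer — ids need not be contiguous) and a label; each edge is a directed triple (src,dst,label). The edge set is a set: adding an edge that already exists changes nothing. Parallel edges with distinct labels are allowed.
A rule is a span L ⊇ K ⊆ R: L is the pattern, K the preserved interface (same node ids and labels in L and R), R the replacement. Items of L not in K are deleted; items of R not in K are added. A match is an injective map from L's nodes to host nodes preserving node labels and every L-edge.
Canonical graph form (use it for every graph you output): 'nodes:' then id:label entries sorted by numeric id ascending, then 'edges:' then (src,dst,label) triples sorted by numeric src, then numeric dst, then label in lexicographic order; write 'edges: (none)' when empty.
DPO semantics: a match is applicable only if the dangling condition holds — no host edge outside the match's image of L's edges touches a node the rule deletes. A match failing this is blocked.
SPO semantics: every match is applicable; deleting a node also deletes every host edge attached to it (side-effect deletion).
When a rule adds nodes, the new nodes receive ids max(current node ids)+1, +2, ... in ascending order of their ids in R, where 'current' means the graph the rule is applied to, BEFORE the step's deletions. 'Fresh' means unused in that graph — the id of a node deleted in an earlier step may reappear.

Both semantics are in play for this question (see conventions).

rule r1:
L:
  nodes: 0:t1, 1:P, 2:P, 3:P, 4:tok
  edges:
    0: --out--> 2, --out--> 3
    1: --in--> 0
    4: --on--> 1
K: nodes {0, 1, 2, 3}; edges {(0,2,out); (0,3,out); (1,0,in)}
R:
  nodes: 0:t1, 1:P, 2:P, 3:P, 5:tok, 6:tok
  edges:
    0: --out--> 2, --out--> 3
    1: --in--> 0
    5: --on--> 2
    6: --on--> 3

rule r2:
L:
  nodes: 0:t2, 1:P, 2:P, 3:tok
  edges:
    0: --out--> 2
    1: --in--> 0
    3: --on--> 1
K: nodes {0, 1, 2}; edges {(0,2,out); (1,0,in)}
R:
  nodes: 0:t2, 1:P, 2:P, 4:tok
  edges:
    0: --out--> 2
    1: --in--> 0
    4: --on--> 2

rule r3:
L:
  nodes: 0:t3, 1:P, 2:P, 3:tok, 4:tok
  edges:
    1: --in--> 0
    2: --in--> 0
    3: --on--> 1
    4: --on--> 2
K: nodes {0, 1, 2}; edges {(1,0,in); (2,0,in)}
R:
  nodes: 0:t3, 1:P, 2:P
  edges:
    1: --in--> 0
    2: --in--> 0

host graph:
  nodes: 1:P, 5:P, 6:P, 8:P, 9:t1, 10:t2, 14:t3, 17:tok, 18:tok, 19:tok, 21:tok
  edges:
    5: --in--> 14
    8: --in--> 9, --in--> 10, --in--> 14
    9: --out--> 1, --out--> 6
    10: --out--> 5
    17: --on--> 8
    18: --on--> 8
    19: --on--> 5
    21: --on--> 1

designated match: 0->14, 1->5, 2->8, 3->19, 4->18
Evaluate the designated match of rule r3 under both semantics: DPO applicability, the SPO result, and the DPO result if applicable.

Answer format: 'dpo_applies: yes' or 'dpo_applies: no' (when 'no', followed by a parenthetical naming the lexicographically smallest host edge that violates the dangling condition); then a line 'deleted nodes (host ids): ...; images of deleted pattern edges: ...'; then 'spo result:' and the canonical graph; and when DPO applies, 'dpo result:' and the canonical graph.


dpo_applies: yes
deleted nodes (host ids): 18, 19; images of deleted pattern edges: (18,8,on); (19,5,on)
spo result:
nodes: 1:P, 5:P, 6:P, 8:P, 9:t1, 10:t2, 14:t3, 17:tok, 21:tok
edges: (5,14,in); (8,9,in); (8,10,in); (8,14,in); (9,1,out); (9,6,out); (10,5,out); (17,8,on); (21,1,on)
dpo result:
nodes: 1:P, 5:P, 6:P, 8:P, 9:t1, 10:t2, 14:t3, 17:tok, 21:tok
edges: (5,14,in); (8,9,in); (8,10,in); (8,14,in); (9,1,out); (9,6,out); (10,5,out); (17,8,on); (21,1,on)


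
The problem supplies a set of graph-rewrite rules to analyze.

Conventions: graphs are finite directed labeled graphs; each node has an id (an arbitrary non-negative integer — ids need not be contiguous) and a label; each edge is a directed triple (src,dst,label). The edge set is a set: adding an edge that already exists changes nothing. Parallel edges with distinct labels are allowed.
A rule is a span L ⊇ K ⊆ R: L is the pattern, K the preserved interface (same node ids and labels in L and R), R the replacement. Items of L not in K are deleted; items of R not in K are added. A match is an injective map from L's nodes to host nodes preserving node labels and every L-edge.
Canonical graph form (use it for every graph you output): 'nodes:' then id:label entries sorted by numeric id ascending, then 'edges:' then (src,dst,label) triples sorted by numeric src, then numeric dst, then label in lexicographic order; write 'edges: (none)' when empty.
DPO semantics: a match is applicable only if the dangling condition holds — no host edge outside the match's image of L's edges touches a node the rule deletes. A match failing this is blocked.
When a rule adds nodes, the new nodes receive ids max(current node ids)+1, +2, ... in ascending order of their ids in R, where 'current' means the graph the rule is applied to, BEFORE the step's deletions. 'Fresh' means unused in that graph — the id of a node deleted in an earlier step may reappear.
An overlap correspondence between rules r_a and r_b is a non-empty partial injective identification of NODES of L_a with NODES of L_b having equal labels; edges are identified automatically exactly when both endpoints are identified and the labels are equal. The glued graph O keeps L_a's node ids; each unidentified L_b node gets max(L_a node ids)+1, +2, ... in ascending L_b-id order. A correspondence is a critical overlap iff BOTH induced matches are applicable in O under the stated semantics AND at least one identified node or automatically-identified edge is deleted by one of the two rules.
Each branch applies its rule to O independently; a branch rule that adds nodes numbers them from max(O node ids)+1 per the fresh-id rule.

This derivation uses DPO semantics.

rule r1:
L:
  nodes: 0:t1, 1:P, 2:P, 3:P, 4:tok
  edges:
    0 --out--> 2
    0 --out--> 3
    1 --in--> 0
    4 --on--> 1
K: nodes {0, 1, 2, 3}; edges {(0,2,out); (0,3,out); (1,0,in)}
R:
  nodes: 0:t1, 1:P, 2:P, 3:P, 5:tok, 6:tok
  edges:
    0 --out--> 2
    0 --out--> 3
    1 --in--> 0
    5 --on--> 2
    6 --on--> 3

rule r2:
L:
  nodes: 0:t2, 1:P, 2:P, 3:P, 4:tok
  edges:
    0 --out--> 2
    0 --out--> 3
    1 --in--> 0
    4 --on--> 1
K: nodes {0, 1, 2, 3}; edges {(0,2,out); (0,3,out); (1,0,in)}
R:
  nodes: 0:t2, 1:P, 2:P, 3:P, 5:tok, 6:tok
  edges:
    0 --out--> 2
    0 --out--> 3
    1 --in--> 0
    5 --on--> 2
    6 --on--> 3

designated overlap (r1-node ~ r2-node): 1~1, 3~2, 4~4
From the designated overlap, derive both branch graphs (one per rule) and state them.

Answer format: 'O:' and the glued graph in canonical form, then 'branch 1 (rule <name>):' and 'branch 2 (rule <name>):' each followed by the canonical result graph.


O:
nodes: 0:t1, 1:P, 2:P, 3:P, 4:tok, 5:t2, 6:P
edges: (0,2,out); (0,3,out); (1,0,in); (1,5,in); (4,1,on); (5,3,out); (5,6,out)
branch 1 (rule r1):
nodes: 0:t1, 1:P, 2:P, 3:P, 5:t2, 6:P, 7:tok, 8:tok
edges: (0,2,out); (0,3,out); (1,0,in); (1,5,in); (5,3,out); (5,6,out); (7,2,on); (8,3,on)
branch 2 (rule r2):
nodes: 0:t1, 1:P, 2:P, 3:P, 5:t2, 6:P, 7:tok, 8:tok
edges: (0,2,out); (0,3,out); (1,0,in); (1,5,in); (5,3,out); (5,6,out); (7,3,on); (8,6,on)


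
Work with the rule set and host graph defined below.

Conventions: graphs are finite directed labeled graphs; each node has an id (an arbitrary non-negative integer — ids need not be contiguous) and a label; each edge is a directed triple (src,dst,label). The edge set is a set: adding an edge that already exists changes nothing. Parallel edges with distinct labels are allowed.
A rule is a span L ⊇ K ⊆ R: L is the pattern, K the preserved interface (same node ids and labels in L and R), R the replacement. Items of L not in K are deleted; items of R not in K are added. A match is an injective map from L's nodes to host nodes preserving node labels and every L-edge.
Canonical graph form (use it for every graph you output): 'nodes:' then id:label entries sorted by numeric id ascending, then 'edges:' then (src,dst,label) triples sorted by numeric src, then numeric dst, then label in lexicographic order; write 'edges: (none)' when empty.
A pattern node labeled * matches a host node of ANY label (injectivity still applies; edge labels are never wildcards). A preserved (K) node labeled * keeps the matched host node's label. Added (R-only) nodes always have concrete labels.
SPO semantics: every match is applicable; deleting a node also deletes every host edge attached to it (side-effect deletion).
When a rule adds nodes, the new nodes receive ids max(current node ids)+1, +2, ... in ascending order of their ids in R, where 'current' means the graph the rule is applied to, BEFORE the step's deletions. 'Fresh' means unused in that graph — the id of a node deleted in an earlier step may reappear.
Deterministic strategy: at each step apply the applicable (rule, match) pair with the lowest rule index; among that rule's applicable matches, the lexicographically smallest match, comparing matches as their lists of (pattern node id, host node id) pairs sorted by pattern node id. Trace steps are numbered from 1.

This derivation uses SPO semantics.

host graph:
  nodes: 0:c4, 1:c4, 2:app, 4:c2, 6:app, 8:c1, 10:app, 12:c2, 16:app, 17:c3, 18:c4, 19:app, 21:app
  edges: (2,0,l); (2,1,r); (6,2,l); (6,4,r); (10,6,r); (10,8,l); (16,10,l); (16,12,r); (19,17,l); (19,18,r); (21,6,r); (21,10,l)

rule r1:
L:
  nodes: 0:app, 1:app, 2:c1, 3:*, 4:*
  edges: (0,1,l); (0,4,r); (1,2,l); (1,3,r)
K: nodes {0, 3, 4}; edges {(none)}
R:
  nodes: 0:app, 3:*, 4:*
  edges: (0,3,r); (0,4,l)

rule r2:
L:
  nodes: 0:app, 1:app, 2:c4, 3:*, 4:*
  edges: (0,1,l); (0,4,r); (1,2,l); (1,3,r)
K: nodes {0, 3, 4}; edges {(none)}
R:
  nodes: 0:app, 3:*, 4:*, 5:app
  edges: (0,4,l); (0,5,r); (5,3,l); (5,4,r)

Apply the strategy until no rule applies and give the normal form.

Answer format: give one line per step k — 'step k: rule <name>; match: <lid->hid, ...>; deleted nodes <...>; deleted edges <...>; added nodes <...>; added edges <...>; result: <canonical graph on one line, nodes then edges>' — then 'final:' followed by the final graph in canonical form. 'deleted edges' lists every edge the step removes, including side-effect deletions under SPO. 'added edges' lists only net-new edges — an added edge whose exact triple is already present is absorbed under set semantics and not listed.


step 1: rule r1; match: 0->16, 1->10, 2->8, 3->6, 4->12; deleted nodes 8, 10; deleted edges (10,6,r); (10,8,l); (16,10,l); (16,12,r); (21,10,l); added nodes (none); added edges (16,6,r); (16,12,l); result: nodes: 0:c4, 1:c4, 2:app, 4:c2, 6:app, 12:c2, 16:app, 17:c3, 18:c4, 19:app, 21:app edges: (2,0,l); (2,1,r); (6,2,l); (6,4,r); (16,6,r); (16,12,l); (19,17,l); (19,18,r); (21,6,r)
step 2: rule r2; match: 0->6, 1->2, 2->0, 3->1, 4->4; deleted nodes 0, 2; deleted edges (2,0,l); (2,1,r); (6,2,l); (6,4,r); added nodes 22; added edges (6,4,l); (6,22,r); (22,1,l); (22,4,r); result: nodes: 1:c4, 4:c2, 6:app, 12:c2, 16:app, 17:c3, 18:c4, 19:app, 21:app, 22:app edges: (6,4,l); (6,22,r); (16,6,r); (16,12,l); (19,17,l); (19,18,r); (21,6,r); (22,1,l); (22,4,r)
final:
nodes: 1:c4, 4:c2, 6:app, 12:c2, 16:app, 17:c3, 18:c4, 19:app, 21:app, 22:app
edges: (6,4,l); (6,22,r); (16,6,r); (16,12,l); (19,17,l); (19,18,r); (21,6,r); (22,1,l); (22,4,r)


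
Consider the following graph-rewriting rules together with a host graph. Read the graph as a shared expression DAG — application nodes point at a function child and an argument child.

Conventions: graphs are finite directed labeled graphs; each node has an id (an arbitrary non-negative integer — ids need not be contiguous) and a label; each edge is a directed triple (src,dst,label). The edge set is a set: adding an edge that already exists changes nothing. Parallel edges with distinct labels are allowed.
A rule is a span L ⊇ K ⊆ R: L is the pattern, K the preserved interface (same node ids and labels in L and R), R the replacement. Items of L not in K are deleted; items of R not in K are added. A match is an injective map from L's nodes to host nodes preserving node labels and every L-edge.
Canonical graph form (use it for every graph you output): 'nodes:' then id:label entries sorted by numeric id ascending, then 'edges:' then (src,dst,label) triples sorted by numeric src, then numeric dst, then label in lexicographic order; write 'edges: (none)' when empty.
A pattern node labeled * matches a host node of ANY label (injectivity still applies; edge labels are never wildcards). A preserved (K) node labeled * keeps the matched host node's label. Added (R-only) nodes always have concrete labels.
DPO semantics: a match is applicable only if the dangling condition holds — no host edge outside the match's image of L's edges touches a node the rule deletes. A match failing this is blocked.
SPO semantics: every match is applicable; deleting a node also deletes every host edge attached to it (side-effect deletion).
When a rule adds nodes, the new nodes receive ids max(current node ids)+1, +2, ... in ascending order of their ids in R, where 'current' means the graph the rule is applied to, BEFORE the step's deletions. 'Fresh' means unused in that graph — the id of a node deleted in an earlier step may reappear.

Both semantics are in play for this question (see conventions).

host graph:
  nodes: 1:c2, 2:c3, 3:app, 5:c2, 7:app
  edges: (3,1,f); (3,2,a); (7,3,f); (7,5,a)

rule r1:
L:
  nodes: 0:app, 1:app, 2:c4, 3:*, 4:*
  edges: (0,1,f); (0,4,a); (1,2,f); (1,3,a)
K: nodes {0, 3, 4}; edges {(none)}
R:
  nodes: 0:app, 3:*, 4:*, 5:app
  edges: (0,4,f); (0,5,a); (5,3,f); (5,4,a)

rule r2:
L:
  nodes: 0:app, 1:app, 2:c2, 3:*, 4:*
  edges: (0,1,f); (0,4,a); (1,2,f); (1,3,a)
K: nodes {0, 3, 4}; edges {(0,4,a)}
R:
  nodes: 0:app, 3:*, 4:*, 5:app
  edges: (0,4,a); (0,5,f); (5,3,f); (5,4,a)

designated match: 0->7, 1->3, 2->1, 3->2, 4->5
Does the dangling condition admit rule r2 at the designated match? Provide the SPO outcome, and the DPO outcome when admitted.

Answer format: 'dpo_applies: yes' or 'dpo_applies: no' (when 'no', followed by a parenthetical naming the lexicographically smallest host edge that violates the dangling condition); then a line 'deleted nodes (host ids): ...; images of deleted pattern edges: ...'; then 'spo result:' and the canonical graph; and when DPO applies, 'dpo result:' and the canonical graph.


dpo_applies: yes
deleted nodes (host ids): 1, 3; images of deleted pattern edges: (3,1,f); (3,2,a); (7,3,f)
spo result:
nodes: 2:c3, 5:c2, 7:app, 8:app
edges: (7,5,a); (7,8,f); (8,2,f); (8,5,a)
dpo result:
nodes: 2:c3, 5:c2, 7:app, 8:app
edges: (7,5,a); (7,8,f); (8,2,f); (8,5,a)


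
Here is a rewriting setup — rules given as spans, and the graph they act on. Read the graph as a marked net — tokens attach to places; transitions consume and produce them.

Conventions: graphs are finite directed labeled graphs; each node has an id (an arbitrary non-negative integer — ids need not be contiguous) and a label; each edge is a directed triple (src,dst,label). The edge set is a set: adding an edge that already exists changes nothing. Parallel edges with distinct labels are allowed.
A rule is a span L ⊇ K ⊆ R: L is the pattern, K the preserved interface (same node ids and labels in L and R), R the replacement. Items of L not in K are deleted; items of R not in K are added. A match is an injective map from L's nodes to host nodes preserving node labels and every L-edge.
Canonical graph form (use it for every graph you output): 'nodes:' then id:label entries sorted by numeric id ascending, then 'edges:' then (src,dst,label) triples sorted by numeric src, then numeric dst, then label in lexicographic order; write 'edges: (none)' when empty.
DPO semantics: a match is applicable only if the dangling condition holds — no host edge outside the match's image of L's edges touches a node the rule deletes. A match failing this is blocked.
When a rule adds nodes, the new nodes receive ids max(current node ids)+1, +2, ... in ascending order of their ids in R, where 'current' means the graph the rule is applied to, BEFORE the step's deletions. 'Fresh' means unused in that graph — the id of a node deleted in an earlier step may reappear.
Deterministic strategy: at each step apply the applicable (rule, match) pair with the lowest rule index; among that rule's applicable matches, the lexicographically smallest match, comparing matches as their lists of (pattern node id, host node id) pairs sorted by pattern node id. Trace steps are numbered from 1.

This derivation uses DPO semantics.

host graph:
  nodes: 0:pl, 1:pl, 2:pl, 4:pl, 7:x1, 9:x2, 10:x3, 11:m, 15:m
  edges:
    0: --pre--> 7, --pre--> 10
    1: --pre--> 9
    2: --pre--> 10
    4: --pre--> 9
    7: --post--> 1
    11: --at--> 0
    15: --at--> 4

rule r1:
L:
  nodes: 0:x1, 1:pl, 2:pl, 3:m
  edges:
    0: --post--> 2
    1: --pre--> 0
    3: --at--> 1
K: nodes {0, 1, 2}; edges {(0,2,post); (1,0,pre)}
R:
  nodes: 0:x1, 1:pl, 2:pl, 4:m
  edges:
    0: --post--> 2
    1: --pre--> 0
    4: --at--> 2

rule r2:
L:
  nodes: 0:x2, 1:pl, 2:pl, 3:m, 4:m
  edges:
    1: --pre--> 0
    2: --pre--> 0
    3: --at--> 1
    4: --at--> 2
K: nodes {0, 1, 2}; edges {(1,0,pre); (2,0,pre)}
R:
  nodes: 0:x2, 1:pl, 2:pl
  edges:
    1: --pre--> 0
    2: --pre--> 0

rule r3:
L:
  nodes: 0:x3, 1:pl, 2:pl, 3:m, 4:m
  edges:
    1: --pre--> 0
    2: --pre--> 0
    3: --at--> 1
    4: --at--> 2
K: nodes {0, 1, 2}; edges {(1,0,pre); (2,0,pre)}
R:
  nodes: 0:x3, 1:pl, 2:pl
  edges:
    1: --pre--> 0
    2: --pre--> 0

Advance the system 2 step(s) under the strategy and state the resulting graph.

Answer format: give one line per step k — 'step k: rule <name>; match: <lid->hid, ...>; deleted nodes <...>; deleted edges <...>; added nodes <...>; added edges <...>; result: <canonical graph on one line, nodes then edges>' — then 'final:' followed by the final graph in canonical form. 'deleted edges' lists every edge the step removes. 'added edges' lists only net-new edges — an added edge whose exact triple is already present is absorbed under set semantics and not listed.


step 1: rule r1; match: 0->7, 1->0, 2->1, 3->11; deleted nodes 11; deleted edges (11,0,at); added nodes 16; added edges (16,1,at); result: nodes: 0:pl, 1:pl, 2:pl, 4:pl, 7:x1, 9:x2, 10:x3, 15:m, 16:m edges: (0,7,pre); (0,10,pre); (1,9,pre); (2,10,pre); (4,9,pre); (7,1,post); (15,4,at); (16,1,at)
step 2: rule r2; match: 0->9, 1->1, 2->4, 3->16, 4->15; deleted nodes 15, 16; deleted edges (15,4,at); (16,1,at); added nodes (none); added edges (none); result: nodes: 0:pl, 1:pl, 2:pl, 4:pl, 7:x1, 9:x2, 10:x3 edges: (0,7,pre); (0,10,pre); (1,9,pre); (2,10,pre); (4,9,pre); (7,1,post)
final:
nodes: 0:pl, 1:pl, 2:pl, 4:pl, 7:x1, 9:x2, 10:x3
edges: (0,7,pre); (0,10,pre); (1,9,pre); (2,10,pre); (4,9,pre); (7,1,post)
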